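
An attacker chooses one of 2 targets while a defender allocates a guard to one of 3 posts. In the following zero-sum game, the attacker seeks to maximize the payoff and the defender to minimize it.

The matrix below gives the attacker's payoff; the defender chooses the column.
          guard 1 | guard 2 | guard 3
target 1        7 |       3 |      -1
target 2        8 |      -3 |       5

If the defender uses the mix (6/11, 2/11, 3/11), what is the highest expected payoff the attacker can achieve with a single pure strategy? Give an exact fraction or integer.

57/11

target 1: (7)·(6/11) + (3)·(2/11) + (-1)·(3/11) = 45/11.
target 2: (8)·(6/11) + (-3)·(2/11) + (5)·(3/11) = 57/11.
The best pure response is target 2 with expected payoff 57/11.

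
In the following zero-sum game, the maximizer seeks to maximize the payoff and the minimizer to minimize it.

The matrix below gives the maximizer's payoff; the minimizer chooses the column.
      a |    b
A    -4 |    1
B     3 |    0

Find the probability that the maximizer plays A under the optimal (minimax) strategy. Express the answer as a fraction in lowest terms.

Row minima are -4 and 0, so the maximizer's maximin is 0; column maxima are 3 and 1, so the minimizer's minimax is 1. These differ, so the equilibrium is in mixed strategies.
Let the maximizer play A with probability p. The minimizer is indifferent when −4p + 3(1−p) = p, giving p = 3/8.

3/8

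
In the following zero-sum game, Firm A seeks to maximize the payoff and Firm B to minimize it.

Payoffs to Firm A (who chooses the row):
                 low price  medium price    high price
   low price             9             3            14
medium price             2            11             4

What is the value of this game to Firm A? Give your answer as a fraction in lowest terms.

31/5

Column high price is strictly dominated by low price for Firm B (it gives Firm A more in every row).
The remaining 2×2 game on (low price, medium price) × (low price, medium price) has no saddle point. Let Firm A play low price with probability p; indifference gives 9p + 2(1−p) = 3p + 11(1−p), so p = 3/5.
Similarly Firm B's optimal q on low price is 8/15, and the value is 9·(8/15) + (3)·(7/15) = 31/5.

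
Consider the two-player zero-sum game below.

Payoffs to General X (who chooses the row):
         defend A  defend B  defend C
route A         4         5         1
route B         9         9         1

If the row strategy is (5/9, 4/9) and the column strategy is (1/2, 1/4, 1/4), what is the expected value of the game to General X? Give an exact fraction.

91/18

Against (1/2, 1/4, 1/4), each row's expected payoff is route A: 7/2; route B: 7.
Taking the (5/9, 4/9)-weighted average: (5/9)·(7/2) + (4/9)·(7) = 91/18.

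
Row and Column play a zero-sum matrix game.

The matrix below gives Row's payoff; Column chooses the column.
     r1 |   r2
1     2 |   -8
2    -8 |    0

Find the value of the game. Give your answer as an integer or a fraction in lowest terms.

-32/9

Row minima are -8 and -8, so Row's maximin is -8; column maxima are 2 and 0, so Column's minimax is 0. These differ, so the equilibrium is in mixed strategies.
Let Row play 1 with probability p. Column is indifferent when 2p − 8(1−p) = −8p, giving p = 4/9.
Let Column play r1 with probability q. Row is indifferent when 2q − 8(1−q) = −8q, giving q = 4/9.
The value is 2·(4/9) + (-8)·(5/9) = -32/9.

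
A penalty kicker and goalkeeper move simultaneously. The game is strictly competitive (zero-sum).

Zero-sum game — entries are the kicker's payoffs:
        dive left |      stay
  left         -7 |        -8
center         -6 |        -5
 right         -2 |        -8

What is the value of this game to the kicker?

Row left is strictly dominated by row center, so the kicker never plays it.
The remaining 2×2 game on (center, right) × (dive left, stay) has no saddle point. Let the kicker play center with probability p; indifference gives −6p − 2(1−p) = −5p − 8(1−p), so p = 6/7.
Similarly the goalkeeper's optimal q on dive left is 3/7, and the value is -6·(3/7) + (-5)·(4/7) = -38/7.

-38/7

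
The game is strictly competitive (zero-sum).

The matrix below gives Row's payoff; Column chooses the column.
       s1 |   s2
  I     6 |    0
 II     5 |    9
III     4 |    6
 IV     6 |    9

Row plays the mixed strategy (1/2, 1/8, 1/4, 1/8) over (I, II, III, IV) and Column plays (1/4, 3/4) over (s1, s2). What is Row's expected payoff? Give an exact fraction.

Against (1/4, 3/4), each row's expected payoff is I: 3/2; II: 8; III: 11/2; IV: 33/4.
Taking the (1/2, 1/8, 1/4, 1/8)-weighted average: (1/2)·(3/2) + (1/8)·(8) + (1/4)·(11/2) + (1/8)·(33/4) = 133/32.

133/32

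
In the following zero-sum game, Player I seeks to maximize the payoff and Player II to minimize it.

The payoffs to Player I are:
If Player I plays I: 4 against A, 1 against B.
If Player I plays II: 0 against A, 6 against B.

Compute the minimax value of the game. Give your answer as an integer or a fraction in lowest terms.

Row minima are 1 and 0, so Player I's maximin is 1; column maxima are 4 and 6, so Player II's minimax is 4. These differ, so the equilibrium is in mixed strategies.
Let Player I play I with probability p. Player II is indifferent when 4p = p + 6(1−p), giving p = 2/3.
Let Player II play A with probability q. Player I is indifferent when 4q + (1−q) = 6(1−q), giving q = 5/9.
The value is 4·(5/9) + (1)·(4/9) = 8/3.

8/3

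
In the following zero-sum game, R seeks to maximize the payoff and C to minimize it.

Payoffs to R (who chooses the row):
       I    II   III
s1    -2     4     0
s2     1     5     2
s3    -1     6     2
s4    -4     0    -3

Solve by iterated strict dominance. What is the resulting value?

1

Row s1 is strictly dominated by row s2 (1>-2, 5>4, 2>0); eliminate s1.
Row s4 is strictly dominated by row s2 (1>-4, 5>0, 2>-3); eliminate s4.
Column III is strictly dominated by I for C (1<2, -1<2); eliminate III.
Column II is strictly dominated by I for C (1<5, -1<6); eliminate II.
Row s3 is strictly dominated by row s2 (1>-1); eliminate s3.
Only (s2, I) remains, with payoff 1.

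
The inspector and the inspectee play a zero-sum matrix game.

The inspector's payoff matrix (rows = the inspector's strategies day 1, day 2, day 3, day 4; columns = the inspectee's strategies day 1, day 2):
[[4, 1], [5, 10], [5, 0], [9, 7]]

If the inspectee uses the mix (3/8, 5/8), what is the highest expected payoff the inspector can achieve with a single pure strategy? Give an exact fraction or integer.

65/8

day 1: (4)·(3/8) + (1)·(5/8) = 17/8.
day 2: (5)·(3/8) + (10)·(5/8) = 65/8.
day 3: (5)·(3/8) + (0)·(5/8) = 15/8.
day 4: (9)·(3/8) + (7)·(5/8) = 31/4.
The best pure response is day 2 with expected payoff 65/8.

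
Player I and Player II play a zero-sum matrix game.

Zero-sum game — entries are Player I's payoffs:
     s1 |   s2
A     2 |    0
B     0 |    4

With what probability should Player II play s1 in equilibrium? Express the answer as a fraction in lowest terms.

2/3

Row minima are 0 and 0, so Player I's maximin is 0; column maxima are 2 and 4, so Player II's minimax is 2. These differ, so the equilibrium is in mixed strategies.
Let Player II play s1 with probability q. Player I is indifferent when 2q = 4(1−q), giving q = 2/3.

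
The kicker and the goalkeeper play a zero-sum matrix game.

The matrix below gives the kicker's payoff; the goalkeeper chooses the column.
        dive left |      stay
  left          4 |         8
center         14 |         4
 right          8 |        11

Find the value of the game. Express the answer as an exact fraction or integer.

Row left is strictly dominated by row right, so the kicker never plays it.
The remaining 2×2 game on (center, right) × (dive left, stay) has no saddle point. Let the kicker play center with probability p; indifference gives 14p + 8(1−p) = 4p + 11(1−p), so p = 3/13.
Similarly the goalkeeper's optimal q on dive left is 7/13, and the value is 14·(7/13) + (4)·(6/13) = 122/13.

122/13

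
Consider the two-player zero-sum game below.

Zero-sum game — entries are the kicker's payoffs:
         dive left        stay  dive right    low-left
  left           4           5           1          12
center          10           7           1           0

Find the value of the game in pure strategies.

1

Row minima: 1, 0 → the kicker's maximin is 1.
Column maxima: 10, 7, 1, 12 → the goalkeeper's minimax is 1.
They coincide at (left, dive right), so the value is 1.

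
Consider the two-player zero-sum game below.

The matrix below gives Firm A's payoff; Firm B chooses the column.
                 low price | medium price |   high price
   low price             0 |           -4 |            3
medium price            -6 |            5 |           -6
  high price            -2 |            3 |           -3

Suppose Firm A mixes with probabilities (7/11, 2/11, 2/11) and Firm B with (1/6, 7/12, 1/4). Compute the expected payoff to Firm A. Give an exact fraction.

-107/132

Against (1/6, 7/12, 1/4), each row's expected payoff is low price: -19/12; medium price: 5/12; high price: 2/3.
Taking the (7/11, 2/11, 2/11)-weighted average: (7/11)·(-19/12) + (2/11)·(5/12) + (2/11)·(2/3) = -107/132.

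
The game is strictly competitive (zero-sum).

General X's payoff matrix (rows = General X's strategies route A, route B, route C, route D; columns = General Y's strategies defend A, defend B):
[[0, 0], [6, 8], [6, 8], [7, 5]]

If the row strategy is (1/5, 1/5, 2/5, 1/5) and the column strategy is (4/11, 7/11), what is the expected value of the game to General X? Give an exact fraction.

303/55

Against (4/11, 7/11), each row's expected payoff is route A: 0; route B: 80/11; route C: 80/11; route D: 63/11.
Taking the (1/5, 1/5, 2/5, 1/5)-weighted average: (1/5)·(0) + (1/5)·(80/11) + (2/5)·(80/11) + (1/5)·(63/11) = 303/55.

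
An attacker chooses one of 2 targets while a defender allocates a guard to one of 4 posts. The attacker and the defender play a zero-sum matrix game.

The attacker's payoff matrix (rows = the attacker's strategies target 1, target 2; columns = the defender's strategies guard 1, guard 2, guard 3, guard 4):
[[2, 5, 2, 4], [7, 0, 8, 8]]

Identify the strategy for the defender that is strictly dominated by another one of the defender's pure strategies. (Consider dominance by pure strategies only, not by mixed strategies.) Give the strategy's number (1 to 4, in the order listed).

The defender prefers columns that give the attacker less. Compare guard 4 with guard 1: 2 < 4, 7 < 8.
So guard 1 strictly dominates guard 4 for the defender; guard 4 is strictly dominated.

4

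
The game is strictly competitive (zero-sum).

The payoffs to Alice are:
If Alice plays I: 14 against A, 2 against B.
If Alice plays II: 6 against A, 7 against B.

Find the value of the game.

86/13

Row minima are 2 and 6, so Alice's maximin is 6; column maxima are 14 and 7, so Bob's minimax is 7. These differ, so the equilibrium is in mixed strategies.
Let Alice play I with probability p. Bob is indifferent when 14p + 6(1−p) = 2p + 7(1−p), giving p = 1/13.
Let Bob play A with probability q. Alice is indifferent when 14q + 2(1−q) = 6q + 7(1−q), giving q = 5/13.
The value is 14·(5/13) + (2)·(8/13) = 86/13.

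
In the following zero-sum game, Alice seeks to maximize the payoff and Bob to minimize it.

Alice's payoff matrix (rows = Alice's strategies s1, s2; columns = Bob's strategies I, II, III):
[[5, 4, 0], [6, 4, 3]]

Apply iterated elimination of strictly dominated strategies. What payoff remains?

Column II is strictly dominated by III for Bob (0<4, 3<4); eliminate II.
Column I is strictly dominated by III for Bob (0<5, 3<6); eliminate I.
Row s1 is strictly dominated by row s2 (3>0); eliminate s1.
Only (s2, III) remains, with payoff 3.

3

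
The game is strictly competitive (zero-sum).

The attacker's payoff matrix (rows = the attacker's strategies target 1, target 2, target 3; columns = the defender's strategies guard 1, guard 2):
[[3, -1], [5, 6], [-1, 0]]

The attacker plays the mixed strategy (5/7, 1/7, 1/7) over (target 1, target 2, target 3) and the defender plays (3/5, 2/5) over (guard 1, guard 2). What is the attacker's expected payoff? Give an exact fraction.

59/35

Against (3/5, 2/5), each row's expected payoff is target 1: 7/5; target 2: 27/5; target 3: -3/5.
Taking the (5/7, 1/7, 1/7)-weighted average: (5/7)·(7/5) + (1/7)·(27/5) + (1/7)·(-3/5) = 59/35.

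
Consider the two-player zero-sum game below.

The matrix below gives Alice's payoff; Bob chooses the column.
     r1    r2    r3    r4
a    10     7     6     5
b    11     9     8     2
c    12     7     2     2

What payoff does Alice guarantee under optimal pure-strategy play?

5

Row minima: 5, 2, 2 → Alice's maximin is 5.
Column maxima: 12, 9, 8, 5 → Bob's minimax is 5.
They coincide at (a, r4), so the value is 5.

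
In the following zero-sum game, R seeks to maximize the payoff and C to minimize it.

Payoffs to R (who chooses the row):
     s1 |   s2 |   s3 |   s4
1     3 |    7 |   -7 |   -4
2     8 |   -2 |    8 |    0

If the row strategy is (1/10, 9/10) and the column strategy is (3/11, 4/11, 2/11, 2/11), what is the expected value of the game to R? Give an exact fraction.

303/110

Against (3/11, 4/11, 2/11, 2/11), each row's expected payoff is 1: 15/11; 2: 32/11.
Taking the (1/10, 9/10)-weighted average: (1/10)·(15/11) + (9/10)·(32/11) = 303/110.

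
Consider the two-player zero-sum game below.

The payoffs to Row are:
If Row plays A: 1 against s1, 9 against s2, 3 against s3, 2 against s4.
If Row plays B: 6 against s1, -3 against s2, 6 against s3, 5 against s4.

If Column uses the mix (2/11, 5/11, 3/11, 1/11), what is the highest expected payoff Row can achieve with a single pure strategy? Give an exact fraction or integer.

58/11

A: (1)·(2/11) + (9)·(5/11) + (3)·(3/11) + (2)·(1/11) = 58/11.
B: (6)·(2/11) + (-3)·(5/11) + (6)·(3/11) + (5)·(1/11) = 20/11.
The best pure response is A with expected payoff 58/11.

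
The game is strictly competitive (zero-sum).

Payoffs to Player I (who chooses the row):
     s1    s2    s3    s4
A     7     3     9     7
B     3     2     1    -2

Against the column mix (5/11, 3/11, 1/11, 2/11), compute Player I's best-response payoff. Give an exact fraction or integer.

67/11

A: (7)·(5/11) + (3)·(3/11) + (9)·(1/11) + (7)·(2/11) = 67/11.
B: (3)·(5/11) + (2)·(3/11) + (1)·(1/11) + (-2)·(2/11) = 18/11.
The best pure response is A with expected payoff 67/11.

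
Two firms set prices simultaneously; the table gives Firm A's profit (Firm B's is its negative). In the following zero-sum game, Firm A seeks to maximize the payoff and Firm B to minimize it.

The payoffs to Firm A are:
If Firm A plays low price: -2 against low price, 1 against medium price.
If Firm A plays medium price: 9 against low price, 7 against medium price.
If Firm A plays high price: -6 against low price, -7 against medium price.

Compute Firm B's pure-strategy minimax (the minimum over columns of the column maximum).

7

The worst case (largest entry) in each column is low price: 9, medium price: 7.
The best (smallest) of these is 7.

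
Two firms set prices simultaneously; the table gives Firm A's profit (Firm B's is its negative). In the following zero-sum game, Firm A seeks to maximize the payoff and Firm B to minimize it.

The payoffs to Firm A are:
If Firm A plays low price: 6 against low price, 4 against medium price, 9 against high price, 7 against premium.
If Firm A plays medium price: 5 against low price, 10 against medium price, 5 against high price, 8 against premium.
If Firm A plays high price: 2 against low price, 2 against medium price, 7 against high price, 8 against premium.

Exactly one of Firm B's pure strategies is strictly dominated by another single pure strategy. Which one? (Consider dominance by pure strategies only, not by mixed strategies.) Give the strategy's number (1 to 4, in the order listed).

Firm B prefers columns that give Firm A less. Compare premium with low price: 6 < 7, 5 < 8, 2 < 8.
So low price strictly dominates premium for Firm B; premium is strictly dominated.

4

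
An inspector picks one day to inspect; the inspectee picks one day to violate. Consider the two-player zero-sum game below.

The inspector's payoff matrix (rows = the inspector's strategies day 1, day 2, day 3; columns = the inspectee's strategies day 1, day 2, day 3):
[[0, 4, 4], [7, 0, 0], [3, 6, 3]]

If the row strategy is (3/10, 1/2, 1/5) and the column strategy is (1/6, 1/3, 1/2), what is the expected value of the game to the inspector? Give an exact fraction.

Against (1/6, 1/3, 1/2), each row's expected payoff is day 1: 10/3; day 2: 7/6; day 3: 4.
Taking the (3/10, 1/2, 1/5)-weighted average: (3/10)·(10/3) + (1/2)·(7/6) + (1/5)·(4) = 143/60.

143/60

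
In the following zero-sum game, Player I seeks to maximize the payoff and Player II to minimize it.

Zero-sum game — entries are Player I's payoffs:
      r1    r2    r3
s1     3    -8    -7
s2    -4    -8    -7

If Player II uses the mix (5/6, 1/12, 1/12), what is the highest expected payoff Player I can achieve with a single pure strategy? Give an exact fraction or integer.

s1: (3)·(5/6) + (-8)·(1/12) + (-7)·(1/12) = 5/4.
s2: (-4)·(5/6) + (-8)·(1/12) + (-7)·(1/12) = -55/12.
The best pure response is s1 with expected payoff 5/4.

5/4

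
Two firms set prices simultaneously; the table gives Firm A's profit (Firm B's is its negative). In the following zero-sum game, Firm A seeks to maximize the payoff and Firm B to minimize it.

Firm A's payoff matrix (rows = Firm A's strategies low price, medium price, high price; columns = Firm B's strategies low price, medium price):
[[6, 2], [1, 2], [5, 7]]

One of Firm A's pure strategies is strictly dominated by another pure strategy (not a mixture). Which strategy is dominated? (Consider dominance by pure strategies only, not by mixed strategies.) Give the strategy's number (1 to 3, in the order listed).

Compare medium price with high price: 5 > 1, 7 > 2.
So high price strictly dominates medium price for Firm A; medium price is strictly dominated.

2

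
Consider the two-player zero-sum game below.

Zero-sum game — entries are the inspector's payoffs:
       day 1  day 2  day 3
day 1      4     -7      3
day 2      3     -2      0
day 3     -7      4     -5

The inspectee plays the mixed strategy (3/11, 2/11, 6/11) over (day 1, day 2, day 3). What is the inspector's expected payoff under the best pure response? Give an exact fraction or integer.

16/11

day 1: (4)·(3/11) + (-7)·(2/11) + (3)·(6/11) = 16/11.
day 2: (3)·(3/11) + (-2)·(2/11) + (0)·(6/11) = 5/11.
day 3: (-7)·(3/11) + (4)·(2/11) + (-5)·(6/11) = -43/11.
The best pure response is day 1 with expected payoff 16/11.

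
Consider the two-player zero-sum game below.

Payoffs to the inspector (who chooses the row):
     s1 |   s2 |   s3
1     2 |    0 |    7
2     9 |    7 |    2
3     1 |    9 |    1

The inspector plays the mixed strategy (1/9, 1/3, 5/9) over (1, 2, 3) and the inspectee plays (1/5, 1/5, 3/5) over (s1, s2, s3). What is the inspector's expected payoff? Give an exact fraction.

154/45

Against (1/5, 1/5, 3/5), each row's expected payoff is 1: 23/5; 2: 22/5; 3: 13/5.
Taking the (1/9, 1/3, 5/9)-weighted average: (1/9)·(23/5) + (1/3)·(22/5) + (5/9)·(13/5) = 154/45.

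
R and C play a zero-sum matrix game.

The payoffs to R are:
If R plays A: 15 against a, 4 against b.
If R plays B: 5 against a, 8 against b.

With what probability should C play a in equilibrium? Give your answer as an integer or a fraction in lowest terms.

2/7

Row minima are 4 and 5, so R's maximin is 5; column maxima are 15 and 8, so C's minimax is 8. These differ, so the equilibrium is in mixed strategies.
Let C play a with probability q. R is indifferent when 15q + 4(1−q) = 5q + 8(1−q), giving q = 2/7.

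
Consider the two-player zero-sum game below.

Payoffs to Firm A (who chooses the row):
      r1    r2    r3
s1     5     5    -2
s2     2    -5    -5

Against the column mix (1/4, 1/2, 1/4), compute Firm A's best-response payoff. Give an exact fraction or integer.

13/4

s1: (5)·(1/4) + (5)·(1/2) + (-2)·(1/4) = 13/4.
s2: (2)·(1/4) + (-5)·(1/2) + (-5)·(1/4) = -13/4.
The best pure response is s1 with expected payoff 13/4.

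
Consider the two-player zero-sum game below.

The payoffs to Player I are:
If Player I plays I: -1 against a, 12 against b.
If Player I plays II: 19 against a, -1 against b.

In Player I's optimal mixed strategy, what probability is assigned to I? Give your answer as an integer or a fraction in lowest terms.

20/33

Row minima are -1 and -1, so Player I's maximin is -1; column maxima are 19 and 12, so Player II's minimax is 12. These differ, so the equilibrium is in mixed strategies.
Let Player I play I with probability p. Player II is indifferent when −p + 19(1−p) = 12p − (1−p), giving p = 20/33.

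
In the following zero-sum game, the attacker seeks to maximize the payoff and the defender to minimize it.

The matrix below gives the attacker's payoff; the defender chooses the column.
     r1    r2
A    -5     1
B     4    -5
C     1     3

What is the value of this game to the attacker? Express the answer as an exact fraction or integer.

Row A is strictly dominated by row C, so the attacker never plays it.
The remaining 2×2 game on (B, C) × (r1, r2) has no saddle point. Let the attacker play B with probability p; indifference gives 4p + (1−p) = −5p + 3(1−p), so p = 2/11.
Similarly the defender's optimal q on r1 is 8/11, and the value is 4·(8/11) + (-5)·(3/11) = 17/11.

17/11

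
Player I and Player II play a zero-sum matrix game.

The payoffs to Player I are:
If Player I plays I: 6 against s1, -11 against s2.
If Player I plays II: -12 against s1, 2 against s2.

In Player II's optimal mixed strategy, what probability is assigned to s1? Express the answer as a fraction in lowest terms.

13/31

Row minima are -11 and -12, so Player I's maximin is -11; column maxima are 6 and 2, so Player II's minimax is 2. These differ, so the equilibrium is in mixed strategies.
Let Player II play s1 with probability q. Player I is indifferent when 6q − 11(1−q) = −12q + 2(1−q), giving q = 13/31.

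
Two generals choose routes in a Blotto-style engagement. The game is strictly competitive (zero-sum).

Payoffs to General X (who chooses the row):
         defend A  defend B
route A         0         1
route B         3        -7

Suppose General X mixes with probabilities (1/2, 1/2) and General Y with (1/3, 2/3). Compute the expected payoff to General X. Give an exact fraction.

-3/2

Against (1/3, 2/3), each row's expected payoff is route A: 2/3; route B: -11/3.
Taking the (1/2, 1/2)-weighted average: (1/2)·(2/3) + (1/2)·(-11/3) = -3/2.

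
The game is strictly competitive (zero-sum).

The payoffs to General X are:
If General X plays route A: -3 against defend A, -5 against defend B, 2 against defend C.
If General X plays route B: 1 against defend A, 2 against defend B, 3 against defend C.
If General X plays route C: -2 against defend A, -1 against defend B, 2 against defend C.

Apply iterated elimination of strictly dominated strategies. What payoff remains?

Row route A is strictly dominated by row route B (1>-3, 2>-5, 3>2); eliminate route A.
Row route C is strictly dominated by row route B (1>-2, 2>-1, 3>2); eliminate route C.
Column defend C is strictly dominated by defend A for General Y (1<3); eliminate defend C.
Column defend B is strictly dominated by defend A for General Y (1<2); eliminate defend B.
Only (route B, defend A) remains, with payoff 1.

1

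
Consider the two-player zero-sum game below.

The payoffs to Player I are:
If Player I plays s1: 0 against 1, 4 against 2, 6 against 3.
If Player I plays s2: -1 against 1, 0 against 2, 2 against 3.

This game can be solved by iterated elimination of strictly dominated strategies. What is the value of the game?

0

Row s2 is strictly dominated by row s1 (0>-1, 4>0, 6>2); eliminate s2.
Column 3 is strictly dominated by 1 for Player II (0<6); eliminate 3.
Column 2 is strictly dominated by 1 for Player II (0<4); eliminate 2.
Only (s1, 1) remains, with payoff 0.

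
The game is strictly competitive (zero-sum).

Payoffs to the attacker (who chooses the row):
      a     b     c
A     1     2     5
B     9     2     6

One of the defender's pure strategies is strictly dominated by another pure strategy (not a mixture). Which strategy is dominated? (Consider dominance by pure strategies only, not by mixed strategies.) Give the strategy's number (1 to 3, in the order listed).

3

The defender prefers columns that give the attacker less. Compare c with b: 2 < 5, 2 < 6.
So b strictly dominates c for the defender; c is strictly dominated.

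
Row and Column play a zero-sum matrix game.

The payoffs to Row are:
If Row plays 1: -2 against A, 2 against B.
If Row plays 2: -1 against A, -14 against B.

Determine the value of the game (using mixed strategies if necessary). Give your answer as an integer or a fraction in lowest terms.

Row minima are -2 and -14, so Row's maximin is -2; column maxima are -1 and 2, so Column's minimax is -1. These differ, so the equilibrium is in mixed strategies.
Let Row play 1 with probability p. Column is indifferent when −2p − (1−p) = 2p − 14(1−p), giving p = 13/17.
Let Column play A with probability q. Row is indifferent when −2q + 2(1−q) = −q − 14(1−q), giving q = 16/17.
The value is -2·(16/17) + (2)·(1/17) = -30/17.

-30/17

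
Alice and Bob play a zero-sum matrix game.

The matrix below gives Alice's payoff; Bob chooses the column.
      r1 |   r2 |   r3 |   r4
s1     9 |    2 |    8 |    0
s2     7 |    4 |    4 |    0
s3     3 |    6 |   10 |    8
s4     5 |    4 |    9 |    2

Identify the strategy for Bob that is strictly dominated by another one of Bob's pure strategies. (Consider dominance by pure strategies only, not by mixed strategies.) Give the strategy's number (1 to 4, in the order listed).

3

Bob prefers columns that give Alice less. Compare r3 with r4: 0 < 8, 0 < 4, 8 < 10, 2 < 9.
So r4 strictly dominates r3 for Bob; r3 is strictly dominated.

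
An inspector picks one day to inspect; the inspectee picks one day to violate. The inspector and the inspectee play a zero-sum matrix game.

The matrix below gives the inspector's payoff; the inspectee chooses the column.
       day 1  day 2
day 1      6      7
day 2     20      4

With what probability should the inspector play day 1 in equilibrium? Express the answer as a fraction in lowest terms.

16/17

Row minima are 6 and 4, so the inspector's maximin is 6; column maxima are 20 and 7, so the inspectee's minimax is 7. These differ, so the equilibrium is in mixed strategies.
Let the inspector play day 1 with probability p. The inspectee is indifferent when 6p + 20(1−p) = 7p + 4(1−p), giving p = 16/17.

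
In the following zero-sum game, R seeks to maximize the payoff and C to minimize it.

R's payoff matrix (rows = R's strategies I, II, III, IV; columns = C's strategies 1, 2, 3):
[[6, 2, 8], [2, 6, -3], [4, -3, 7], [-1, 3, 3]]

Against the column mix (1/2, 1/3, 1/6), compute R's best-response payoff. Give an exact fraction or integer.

I: (6)·(1/2) + (2)·(1/3) + (8)·(1/6) = 5.
II: (2)·(1/2) + (6)·(1/3) + (-3)·(1/6) = 5/2.
III: (4)·(1/2) + (-3)·(1/3) + (7)·(1/6) = 13/6.
IV: (-1)·(1/2) + (3)·(1/3) + (3)·(1/6) = 1.
The best pure response is I with expected payoff 5.

5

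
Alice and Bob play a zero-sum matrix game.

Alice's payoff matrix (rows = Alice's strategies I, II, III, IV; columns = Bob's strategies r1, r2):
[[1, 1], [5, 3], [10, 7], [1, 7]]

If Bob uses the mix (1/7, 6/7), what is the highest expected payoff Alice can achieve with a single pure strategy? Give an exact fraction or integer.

52/7

I: (1)·(1/7) + (1)·(6/7) = 1.
II: (5)·(1/7) + (3)·(6/7) = 23/7.
III: (10)·(1/7) + (7)·(6/7) = 52/7.
IV: (1)·(1/7) + (7)·(6/7) = 43/7.
The best pure response is III with expected payoff 52/7.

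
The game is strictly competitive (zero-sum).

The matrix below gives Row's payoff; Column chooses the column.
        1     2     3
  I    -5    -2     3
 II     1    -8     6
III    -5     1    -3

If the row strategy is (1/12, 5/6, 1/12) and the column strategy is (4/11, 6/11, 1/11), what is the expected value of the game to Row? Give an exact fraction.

Against (4/11, 6/11, 1/11), each row's expected payoff is I: -29/11; II: -38/11; III: -17/11.
Taking the (1/12, 5/6, 1/12)-weighted average: (1/12)·(-29/11) + (5/6)·(-38/11) + (1/12)·(-17/11) = -71/22.

-71/22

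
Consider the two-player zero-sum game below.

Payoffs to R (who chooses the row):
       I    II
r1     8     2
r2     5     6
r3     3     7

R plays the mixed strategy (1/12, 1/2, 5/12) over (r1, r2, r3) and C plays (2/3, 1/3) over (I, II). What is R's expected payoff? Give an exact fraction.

179/36

Against (2/3, 1/3), each row's expected payoff is r1: 6; r2: 16/3; r3: 13/3.
Taking the (1/12, 1/2, 5/12)-weighted average: (1/12)·(6) + (1/2)·(16/3) + (5/12)·(13/3) = 179/36.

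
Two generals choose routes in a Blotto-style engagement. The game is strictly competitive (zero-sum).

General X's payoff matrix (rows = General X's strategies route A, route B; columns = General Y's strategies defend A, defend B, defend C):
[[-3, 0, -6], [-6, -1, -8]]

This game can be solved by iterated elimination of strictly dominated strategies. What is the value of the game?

Column defend B is strictly dominated by defend A for General Y (-3<0, -6<-1); eliminate defend B.
Column defend A is strictly dominated by defend C for General Y (-6<-3, -8<-6); eliminate defend A.
Row route B is strictly dominated by row route A (-6>-8); eliminate route B.
Only (route A, defend C) remains, with payoff -6.

-6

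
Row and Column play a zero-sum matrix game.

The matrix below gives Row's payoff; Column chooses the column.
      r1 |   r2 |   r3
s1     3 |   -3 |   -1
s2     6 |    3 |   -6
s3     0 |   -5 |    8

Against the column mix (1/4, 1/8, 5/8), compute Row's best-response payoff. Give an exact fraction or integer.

s1: (3)·(1/4) + (-3)·(1/8) + (-1)·(5/8) = -1/4.
s2: (6)·(1/4) + (3)·(1/8) + (-6)·(5/8) = -15/8.
s3: (0)·(1/4) + (-5)·(1/8) + (8)·(5/8) = 35/8.
The best pure response is s3 with expected payoff 35/8.

35/8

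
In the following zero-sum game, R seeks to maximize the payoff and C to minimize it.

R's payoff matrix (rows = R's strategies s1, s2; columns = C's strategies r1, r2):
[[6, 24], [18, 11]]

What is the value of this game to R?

366/25

Row minima are 6 and 11, so R's maximin is 11; column maxima are 18 and 24, so C's minimax is 18. These differ, so the equilibrium is in mixed strategies.
Let R play s1 with probability p. C is indifferent when 6p + 18(1−p) = 24p + 11(1−p), giving p = 7/25.
Let C play r1 with probability q. R is indifferent when 6q + 24(1−q) = 18q + 11(1−q), giving q = 13/25.
The value is 6·(13/25) + (24)·(12/25) = 366/25.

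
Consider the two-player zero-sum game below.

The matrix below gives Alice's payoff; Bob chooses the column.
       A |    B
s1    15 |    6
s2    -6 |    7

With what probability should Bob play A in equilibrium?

1/22

Row minima are 6 and -6, so Alice's maximin is 6; column maxima are 15 and 7, so Bob's minimax is 7. These differ, so the equilibrium is in mixed strategies.
Let Bob play A with probability q. Alice is indifferent when 15q + 6(1−q) = −6q + 7(1−q), giving q = 1/22.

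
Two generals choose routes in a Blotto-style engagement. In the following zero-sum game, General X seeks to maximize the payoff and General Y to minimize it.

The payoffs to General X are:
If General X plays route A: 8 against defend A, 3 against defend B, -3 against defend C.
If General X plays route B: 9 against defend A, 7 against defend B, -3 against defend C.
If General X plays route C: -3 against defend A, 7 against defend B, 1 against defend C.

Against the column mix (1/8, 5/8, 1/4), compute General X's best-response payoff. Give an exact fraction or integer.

19/4

route A: (8)·(1/8) + (3)·(5/8) + (-3)·(1/4) = 17/8.
route B: (9)·(1/8) + (7)·(5/8) + (-3)·(1/4) = 19/4.
route C: (-3)·(1/8) + (7)·(5/8) + (1)·(1/4) = 17/4.
The best pure response is route B with expected payoff 19/4.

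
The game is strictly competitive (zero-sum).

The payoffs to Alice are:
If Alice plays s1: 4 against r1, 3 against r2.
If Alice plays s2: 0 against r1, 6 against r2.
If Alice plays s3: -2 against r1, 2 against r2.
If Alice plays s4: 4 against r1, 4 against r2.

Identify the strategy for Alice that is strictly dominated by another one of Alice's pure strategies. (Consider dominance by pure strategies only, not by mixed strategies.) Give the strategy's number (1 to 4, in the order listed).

3

Compare s3 with s1: 4 > -2, 3 > 2.
So s1 strictly dominates s3 for Alice; s3 is strictly dominated.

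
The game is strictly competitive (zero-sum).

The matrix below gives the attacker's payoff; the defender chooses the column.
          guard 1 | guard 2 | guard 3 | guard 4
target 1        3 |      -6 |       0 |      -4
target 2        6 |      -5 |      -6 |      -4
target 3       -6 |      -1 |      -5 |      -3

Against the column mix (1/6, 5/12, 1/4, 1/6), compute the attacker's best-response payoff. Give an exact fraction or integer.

target 1: (3)·(1/6) + (-6)·(5/12) + (0)·(1/4) + (-4)·(1/6) = -8/3.
target 2: (6)·(1/6) + (-5)·(5/12) + (-6)·(1/4) + (-4)·(1/6) = -13/4.
target 3: (-6)·(1/6) + (-1)·(5/12) + (-5)·(1/4) + (-3)·(1/6) = -19/6.
The best pure response is target 1 with expected payoff -8/3.

-8/3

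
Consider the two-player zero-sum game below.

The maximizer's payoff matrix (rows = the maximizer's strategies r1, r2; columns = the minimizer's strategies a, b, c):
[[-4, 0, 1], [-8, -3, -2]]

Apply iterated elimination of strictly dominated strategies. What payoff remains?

Column c is strictly dominated by a for the minimizer (-4<1, -8<-2); eliminate c.
Row r2 is strictly dominated by row r1 (-4>-8, 0>-3); eliminate r2.
Column b is strictly dominated by a for the minimizer (-4<0); eliminate b.
Only (r1, a) remains, with payoff -4.

-4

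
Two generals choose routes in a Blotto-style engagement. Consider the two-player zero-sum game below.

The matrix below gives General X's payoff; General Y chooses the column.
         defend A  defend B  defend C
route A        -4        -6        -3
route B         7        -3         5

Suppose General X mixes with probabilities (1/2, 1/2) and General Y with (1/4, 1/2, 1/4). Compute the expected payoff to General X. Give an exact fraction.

-13/8

Against (1/4, 1/2, 1/4), each row's expected payoff is route A: -19/4; route B: 3/2.
Taking the (1/2, 1/2)-weighted average: (1/2)·(-19/4) + (1/2)·(3/2) = -13/8.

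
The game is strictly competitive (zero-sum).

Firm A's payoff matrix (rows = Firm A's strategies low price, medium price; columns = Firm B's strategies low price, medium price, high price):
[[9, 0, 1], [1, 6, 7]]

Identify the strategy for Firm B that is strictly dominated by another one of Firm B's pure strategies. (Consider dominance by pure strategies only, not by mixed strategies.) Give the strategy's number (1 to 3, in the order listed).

3

Firm B prefers columns that give Firm A less. Compare high price with medium price: 0 < 1, 6 < 7.
So medium price strictly dominates high price for Firm B; high price is strictly dominated.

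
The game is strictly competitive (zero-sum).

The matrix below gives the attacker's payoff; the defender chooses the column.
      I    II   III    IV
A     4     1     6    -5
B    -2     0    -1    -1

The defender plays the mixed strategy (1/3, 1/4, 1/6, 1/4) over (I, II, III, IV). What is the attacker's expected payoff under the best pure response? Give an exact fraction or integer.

A: (4)·(1/3) + (1)·(1/4) + (6)·(1/6) + (-5)·(1/4) = 4/3.
B: (-2)·(1/3) + (0)·(1/4) + (-1)·(1/6) + (-1)·(1/4) = -13/12.
The best pure response is A with expected payoff 4/3.

4/3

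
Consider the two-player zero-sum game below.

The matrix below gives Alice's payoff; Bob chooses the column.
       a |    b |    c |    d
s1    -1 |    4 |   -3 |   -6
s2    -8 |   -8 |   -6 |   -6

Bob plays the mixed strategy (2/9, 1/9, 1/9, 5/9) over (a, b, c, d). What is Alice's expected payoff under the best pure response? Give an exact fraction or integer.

-31/9

s1: (-1)·(2/9) + (4)·(1/9) + (-3)·(1/9) + (-6)·(5/9) = -31/9.
s2: (-8)·(2/9) + (-8)·(1/9) + (-6)·(1/9) + (-6)·(5/9) = -20/3.
The best pure response is s1 with expected payoff -31/9.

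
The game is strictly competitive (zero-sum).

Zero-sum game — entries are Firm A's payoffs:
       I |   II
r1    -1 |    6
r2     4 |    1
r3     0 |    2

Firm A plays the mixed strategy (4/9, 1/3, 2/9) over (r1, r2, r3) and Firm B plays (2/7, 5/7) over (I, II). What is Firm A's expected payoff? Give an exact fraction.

19/7

Against (2/7, 5/7), each row's expected payoff is r1: 4; r2: 13/7; r3: 10/7.
Taking the (4/9, 1/3, 2/9)-weighted average: (4/9)·(4) + (1/3)·(13/7) + (2/9)·(10/7) = 19/7.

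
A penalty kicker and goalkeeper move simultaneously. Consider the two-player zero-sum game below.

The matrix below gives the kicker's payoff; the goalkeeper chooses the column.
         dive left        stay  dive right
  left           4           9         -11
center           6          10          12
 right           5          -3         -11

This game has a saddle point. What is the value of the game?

Row minima: -11, 6, -11 → the kicker's maximin is 6.
Column maxima: 6, 10, 12 → the goalkeeper's minimax is 6.
They coincide at (center, dive left), so the value is 6.

6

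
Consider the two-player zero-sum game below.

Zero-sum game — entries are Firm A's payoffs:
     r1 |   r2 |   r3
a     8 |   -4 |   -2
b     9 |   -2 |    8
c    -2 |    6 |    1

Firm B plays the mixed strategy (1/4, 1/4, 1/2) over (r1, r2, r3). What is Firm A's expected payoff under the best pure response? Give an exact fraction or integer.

a: (8)·(1/4) + (-4)·(1/4) + (-2)·(1/2) = 0.
b: (9)·(1/4) + (-2)·(1/4) + (8)·(1/2) = 23/4.
c: (-2)·(1/4) + (6)·(1/4) + (1)·(1/2) = 3/2.
The best pure response is b with expected payoff 23/4.

23/4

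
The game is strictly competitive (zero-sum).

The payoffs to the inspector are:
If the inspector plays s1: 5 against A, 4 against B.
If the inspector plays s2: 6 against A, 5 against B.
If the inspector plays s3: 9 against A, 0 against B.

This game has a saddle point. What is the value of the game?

Row minima: 4, 5, 0 → the inspector's maximin is 5.
Column maxima: 9, 5 → the inspectee's minimax is 5.
They coincide at (s2, B), so the value is 5.

5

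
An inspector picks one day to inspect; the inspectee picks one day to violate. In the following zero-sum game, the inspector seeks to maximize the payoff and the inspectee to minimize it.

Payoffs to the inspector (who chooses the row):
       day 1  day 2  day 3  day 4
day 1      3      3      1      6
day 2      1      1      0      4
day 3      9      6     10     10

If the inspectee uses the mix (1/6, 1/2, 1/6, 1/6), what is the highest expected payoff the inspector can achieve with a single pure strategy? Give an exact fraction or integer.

day 1: (3)·(1/6) + (3)·(1/2) + (1)·(1/6) + (6)·(1/6) = 19/6.
day 2: (1)·(1/6) + (1)·(1/2) + (0)·(1/6) + (4)·(1/6) = 4/3.
day 3: (9)·(1/6) + (6)·(1/2) + (10)·(1/6) + (10)·(1/6) = 47/6.
The best pure response is day 3 with expected payoff 47/6.

47/6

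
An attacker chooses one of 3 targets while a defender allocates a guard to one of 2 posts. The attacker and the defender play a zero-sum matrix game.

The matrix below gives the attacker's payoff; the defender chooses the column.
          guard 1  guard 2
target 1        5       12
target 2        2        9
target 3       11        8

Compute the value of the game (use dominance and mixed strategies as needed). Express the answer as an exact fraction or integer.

Row target 2 is strictly dominated by row target 1, so the attacker never plays it.
The remaining 2×2 game on (target 1, target 3) × (guard 1, guard 2) has no saddle point. Let the attacker play target 1 with probability p; indifference gives 5p + 11(1−p) = 12p + 8(1−p), so p = 3/10.
Similarly the defender's optimal q on guard 1 is 2/5, and the value is 5·(2/5) + (12)·(3/5) = 46/5.

46/5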